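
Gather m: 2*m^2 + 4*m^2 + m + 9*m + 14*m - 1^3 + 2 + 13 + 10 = 6*m^2 + 24*m + 24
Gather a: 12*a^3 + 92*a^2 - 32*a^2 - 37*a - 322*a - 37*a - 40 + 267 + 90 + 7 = 12*a^3 + 60*a^2 - 396*a + 324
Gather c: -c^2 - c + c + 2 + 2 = 4 - c^2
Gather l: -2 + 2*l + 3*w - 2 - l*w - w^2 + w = l*(2 - w) - w^2 + 4*w - 4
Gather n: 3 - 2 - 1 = 0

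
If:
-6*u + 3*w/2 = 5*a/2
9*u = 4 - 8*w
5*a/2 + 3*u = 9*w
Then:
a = -264/145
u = 20/29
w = -8/29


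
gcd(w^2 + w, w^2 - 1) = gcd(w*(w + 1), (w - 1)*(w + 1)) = w + 1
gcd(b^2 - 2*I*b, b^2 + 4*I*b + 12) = b - 2*I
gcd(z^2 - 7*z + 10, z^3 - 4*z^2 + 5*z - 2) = z - 2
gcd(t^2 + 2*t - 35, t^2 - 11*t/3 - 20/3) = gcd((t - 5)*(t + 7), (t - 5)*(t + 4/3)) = t - 5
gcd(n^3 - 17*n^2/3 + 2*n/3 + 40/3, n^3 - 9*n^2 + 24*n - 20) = n^2 - 7*n + 10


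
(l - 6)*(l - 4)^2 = l^3 - 14*l^2 + 64*l - 96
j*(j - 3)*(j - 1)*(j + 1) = j^4 - 3*j^3 - j^2 + 3*j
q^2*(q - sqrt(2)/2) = q^3 - sqrt(2)*q^2/2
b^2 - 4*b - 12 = (b - 6)*(b + 2)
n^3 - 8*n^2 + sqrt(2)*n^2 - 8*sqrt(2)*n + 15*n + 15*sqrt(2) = (n - 5)*(n - 3)*(n + sqrt(2))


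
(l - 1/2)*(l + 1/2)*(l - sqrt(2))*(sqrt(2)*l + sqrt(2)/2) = sqrt(2)*l^4 - 2*l^3 + sqrt(2)*l^3/2 - l^2 - sqrt(2)*l^2/4 - sqrt(2)*l/8 + l/2 + 1/4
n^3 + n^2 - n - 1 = (n - 1)*(n + 1)^2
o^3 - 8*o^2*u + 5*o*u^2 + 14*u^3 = (o - 7*u)*(o - 2*u)*(o + u)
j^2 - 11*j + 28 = (j - 7)*(j - 4)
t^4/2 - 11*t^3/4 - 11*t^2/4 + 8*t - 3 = (t/2 + 1)*(t - 6)*(t - 1)*(t - 1/2)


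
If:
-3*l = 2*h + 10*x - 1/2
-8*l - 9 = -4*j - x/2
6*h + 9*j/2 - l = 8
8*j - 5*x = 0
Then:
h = 8581/7920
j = 19/198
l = -1409/1320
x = 76/495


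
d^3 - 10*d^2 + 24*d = d*(d - 6)*(d - 4)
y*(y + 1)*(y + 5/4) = y^3 + 9*y^2/4 + 5*y/4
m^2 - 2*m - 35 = (m - 7)*(m + 5)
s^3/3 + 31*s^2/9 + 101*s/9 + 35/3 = (s/3 + 1)*(s + 7/3)*(s + 5)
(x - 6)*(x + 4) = x^2 - 2*x - 24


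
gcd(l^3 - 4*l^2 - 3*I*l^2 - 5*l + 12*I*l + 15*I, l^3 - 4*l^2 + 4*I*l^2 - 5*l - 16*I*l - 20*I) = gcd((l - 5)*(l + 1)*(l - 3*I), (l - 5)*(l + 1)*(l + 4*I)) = l^2 - 4*l - 5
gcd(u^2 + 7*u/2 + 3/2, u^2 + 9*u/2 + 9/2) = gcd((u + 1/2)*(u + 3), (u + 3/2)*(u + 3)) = u + 3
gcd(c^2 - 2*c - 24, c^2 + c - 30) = 1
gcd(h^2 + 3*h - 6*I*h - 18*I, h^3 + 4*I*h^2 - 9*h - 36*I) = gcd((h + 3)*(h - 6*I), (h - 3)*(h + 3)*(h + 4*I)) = h + 3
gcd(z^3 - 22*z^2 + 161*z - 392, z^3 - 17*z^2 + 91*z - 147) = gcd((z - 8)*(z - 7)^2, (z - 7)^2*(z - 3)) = z^2 - 14*z + 49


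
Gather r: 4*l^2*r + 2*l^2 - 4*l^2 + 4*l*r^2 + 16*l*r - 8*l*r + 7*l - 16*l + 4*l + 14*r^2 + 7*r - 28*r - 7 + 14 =-2*l^2 - 5*l + r^2*(4*l + 14) + r*(4*l^2 + 8*l - 21) + 7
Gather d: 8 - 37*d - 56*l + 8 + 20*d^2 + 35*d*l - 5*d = 20*d^2 + d*(35*l - 42) - 56*l + 16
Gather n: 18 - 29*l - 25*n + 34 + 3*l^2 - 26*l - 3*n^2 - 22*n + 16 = 3*l^2 - 55*l - 3*n^2 - 47*n + 68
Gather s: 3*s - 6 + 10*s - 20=13*s - 26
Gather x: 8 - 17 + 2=-7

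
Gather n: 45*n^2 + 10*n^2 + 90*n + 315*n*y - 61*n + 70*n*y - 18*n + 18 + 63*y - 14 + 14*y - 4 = 55*n^2 + n*(385*y + 11) + 77*y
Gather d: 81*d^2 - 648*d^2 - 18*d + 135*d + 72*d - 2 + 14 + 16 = -567*d^2 + 189*d + 28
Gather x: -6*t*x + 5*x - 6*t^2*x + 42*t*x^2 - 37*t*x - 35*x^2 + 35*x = x^2*(42*t - 35) + x*(-6*t^2 - 43*t + 40)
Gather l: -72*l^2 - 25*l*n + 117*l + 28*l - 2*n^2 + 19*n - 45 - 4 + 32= -72*l^2 + l*(145 - 25*n) - 2*n^2 + 19*n - 17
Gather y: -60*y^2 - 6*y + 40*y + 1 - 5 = -60*y^2 + 34*y - 4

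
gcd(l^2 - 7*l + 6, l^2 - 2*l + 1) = l - 1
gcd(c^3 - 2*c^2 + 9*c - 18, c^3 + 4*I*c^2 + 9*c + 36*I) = c^2 + 9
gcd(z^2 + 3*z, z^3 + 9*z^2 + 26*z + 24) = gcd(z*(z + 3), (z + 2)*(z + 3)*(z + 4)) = z + 3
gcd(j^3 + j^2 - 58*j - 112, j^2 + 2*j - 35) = j + 7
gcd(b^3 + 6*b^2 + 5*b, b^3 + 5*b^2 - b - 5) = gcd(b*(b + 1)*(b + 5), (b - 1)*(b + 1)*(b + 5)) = b^2 + 6*b + 5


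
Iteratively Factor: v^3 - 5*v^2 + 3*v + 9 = (v - 3)*(v^2 - 2*v - 3) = (v - 3)*(v + 1)*(v - 3)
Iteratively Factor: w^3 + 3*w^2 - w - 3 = (w + 1)*(w^2 + 2*w - 3) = (w + 1)*(w + 3)*(w - 1)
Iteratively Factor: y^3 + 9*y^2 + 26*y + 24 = (y + 2)*(y^2 + 7*y + 12) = (y + 2)*(y + 4)*(y + 3)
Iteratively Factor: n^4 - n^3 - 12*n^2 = (n)*(n^3 - n^2 - 12*n) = n^2*(n^2 - n - 12) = n^2*(n - 4)*(n + 3)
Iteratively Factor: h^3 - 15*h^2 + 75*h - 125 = (h - 5)*(h^2 - 10*h + 25) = (h - 5)^2*(h - 5)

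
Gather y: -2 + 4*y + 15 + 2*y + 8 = 6*y + 21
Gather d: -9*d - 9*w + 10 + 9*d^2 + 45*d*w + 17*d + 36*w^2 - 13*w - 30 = 9*d^2 + d*(45*w + 8) + 36*w^2 - 22*w - 20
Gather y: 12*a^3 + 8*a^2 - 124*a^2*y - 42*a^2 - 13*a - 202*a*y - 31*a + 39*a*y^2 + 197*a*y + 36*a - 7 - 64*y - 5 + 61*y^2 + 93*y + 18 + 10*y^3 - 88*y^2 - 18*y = 12*a^3 - 34*a^2 - 8*a + 10*y^3 + y^2*(39*a - 27) + y*(-124*a^2 - 5*a + 11) + 6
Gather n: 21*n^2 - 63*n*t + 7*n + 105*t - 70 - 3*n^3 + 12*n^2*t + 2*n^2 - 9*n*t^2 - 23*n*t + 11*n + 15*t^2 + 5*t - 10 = -3*n^3 + n^2*(12*t + 23) + n*(-9*t^2 - 86*t + 18) + 15*t^2 + 110*t - 80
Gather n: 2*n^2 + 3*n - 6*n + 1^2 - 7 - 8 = 2*n^2 - 3*n - 14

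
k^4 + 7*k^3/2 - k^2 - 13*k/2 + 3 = (k - 1)*(k - 1/2)*(k + 2)*(k + 3)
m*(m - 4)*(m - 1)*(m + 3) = m^4 - 2*m^3 - 11*m^2 + 12*m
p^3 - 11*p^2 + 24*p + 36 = (p - 6)^2*(p + 1)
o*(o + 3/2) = o^2 + 3*o/2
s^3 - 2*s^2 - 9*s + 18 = (s - 3)*(s - 2)*(s + 3)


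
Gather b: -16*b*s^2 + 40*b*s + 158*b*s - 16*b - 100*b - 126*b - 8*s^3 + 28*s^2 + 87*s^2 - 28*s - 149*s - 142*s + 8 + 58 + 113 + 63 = b*(-16*s^2 + 198*s - 242) - 8*s^3 + 115*s^2 - 319*s + 242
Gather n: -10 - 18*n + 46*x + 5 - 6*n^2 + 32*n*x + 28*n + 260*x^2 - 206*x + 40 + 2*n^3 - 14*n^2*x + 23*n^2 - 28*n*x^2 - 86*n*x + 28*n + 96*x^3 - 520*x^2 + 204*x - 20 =2*n^3 + n^2*(17 - 14*x) + n*(-28*x^2 - 54*x + 38) + 96*x^3 - 260*x^2 + 44*x + 15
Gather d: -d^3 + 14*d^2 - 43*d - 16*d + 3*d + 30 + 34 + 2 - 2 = -d^3 + 14*d^2 - 56*d + 64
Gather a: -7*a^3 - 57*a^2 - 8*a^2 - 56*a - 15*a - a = -7*a^3 - 65*a^2 - 72*a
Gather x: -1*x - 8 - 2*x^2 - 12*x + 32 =-2*x^2 - 13*x + 24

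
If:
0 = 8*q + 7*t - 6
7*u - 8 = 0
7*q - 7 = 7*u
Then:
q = 15/7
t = -78/49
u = 8/7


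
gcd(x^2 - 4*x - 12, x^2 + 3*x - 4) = 1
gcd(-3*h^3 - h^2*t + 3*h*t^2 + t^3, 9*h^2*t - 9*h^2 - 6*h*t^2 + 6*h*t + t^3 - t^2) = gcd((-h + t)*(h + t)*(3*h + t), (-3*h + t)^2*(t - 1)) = 1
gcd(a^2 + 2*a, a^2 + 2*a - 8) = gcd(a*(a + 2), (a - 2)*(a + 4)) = 1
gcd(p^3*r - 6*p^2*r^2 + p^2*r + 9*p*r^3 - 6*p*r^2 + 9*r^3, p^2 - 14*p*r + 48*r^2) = 1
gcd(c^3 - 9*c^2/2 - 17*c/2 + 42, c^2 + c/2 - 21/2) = 1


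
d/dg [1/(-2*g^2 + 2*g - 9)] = 2*(2*g - 1)/(2*g^2 - 2*g + 9)^2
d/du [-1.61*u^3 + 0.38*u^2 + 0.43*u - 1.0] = -4.83*u^2 + 0.76*u + 0.43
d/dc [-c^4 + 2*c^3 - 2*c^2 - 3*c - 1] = -4*c^3 + 6*c^2 - 4*c - 3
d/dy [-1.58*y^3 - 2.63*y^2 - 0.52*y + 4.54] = -4.74*y^2 - 5.26*y - 0.52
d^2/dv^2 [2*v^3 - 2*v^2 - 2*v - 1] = 12*v - 4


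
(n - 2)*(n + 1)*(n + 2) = n^3 + n^2 - 4*n - 4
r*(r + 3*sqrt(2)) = r^2 + 3*sqrt(2)*r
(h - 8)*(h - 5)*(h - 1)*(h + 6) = h^4 - 8*h^3 - 31*h^2 + 278*h - 240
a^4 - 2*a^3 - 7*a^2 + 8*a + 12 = (a - 3)*(a - 2)*(a + 1)*(a + 2)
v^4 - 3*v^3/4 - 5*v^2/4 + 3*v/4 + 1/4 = (v - 1)^2*(v + 1/4)*(v + 1)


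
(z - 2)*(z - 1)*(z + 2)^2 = z^4 + z^3 - 6*z^2 - 4*z + 8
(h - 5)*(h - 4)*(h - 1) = h^3 - 10*h^2 + 29*h - 20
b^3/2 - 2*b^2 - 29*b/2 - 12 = (b/2 + 1/2)*(b - 8)*(b + 3)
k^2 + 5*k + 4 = (k + 1)*(k + 4)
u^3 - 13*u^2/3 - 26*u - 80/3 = (u - 8)*(u + 5/3)*(u + 2)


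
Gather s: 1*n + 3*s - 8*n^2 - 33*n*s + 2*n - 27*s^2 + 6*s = -8*n^2 + 3*n - 27*s^2 + s*(9 - 33*n)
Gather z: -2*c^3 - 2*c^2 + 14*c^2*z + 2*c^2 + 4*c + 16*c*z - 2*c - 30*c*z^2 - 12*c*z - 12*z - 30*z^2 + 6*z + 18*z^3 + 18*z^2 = -2*c^3 + 2*c + 18*z^3 + z^2*(-30*c - 12) + z*(14*c^2 + 4*c - 6)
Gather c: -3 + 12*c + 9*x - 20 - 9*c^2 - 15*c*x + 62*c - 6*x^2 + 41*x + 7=-9*c^2 + c*(74 - 15*x) - 6*x^2 + 50*x - 16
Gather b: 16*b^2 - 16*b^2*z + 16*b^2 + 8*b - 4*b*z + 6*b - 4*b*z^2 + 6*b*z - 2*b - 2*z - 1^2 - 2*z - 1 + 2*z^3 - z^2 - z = b^2*(32 - 16*z) + b*(-4*z^2 + 2*z + 12) + 2*z^3 - z^2 - 5*z - 2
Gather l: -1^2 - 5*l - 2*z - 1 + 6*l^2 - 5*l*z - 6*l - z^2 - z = 6*l^2 + l*(-5*z - 11) - z^2 - 3*z - 2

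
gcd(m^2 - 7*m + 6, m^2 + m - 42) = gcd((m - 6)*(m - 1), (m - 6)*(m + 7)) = m - 6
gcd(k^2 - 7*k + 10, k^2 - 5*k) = k - 5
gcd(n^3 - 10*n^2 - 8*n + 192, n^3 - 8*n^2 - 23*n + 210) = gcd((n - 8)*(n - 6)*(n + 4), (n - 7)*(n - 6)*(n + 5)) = n - 6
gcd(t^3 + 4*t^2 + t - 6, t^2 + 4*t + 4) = t + 2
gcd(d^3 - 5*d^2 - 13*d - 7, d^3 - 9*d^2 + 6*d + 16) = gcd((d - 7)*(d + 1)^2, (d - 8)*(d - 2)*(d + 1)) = d + 1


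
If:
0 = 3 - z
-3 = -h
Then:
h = 3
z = 3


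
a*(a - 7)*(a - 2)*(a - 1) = a^4 - 10*a^3 + 23*a^2 - 14*a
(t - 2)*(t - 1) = t^2 - 3*t + 2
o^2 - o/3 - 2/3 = (o - 1)*(o + 2/3)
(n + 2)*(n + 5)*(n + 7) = n^3 + 14*n^2 + 59*n + 70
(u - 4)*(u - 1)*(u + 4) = u^3 - u^2 - 16*u + 16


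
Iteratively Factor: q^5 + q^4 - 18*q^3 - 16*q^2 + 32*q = (q - 4)*(q^4 + 5*q^3 + 2*q^2 - 8*q) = (q - 4)*(q + 4)*(q^3 + q^2 - 2*q) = q*(q - 4)*(q + 4)*(q^2 + q - 2) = q*(q - 4)*(q + 2)*(q + 4)*(q - 1)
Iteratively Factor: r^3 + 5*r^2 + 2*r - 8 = (r + 4)*(r^2 + r - 2) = (r - 1)*(r + 4)*(r + 2)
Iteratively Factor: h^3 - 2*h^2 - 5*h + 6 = (h + 2)*(h^2 - 4*h + 3) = (h - 3)*(h + 2)*(h - 1)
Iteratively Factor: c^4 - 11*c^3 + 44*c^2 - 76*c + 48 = (c - 2)*(c^3 - 9*c^2 + 26*c - 24) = (c - 4)*(c - 2)*(c^2 - 5*c + 6) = (c - 4)*(c - 3)*(c - 2)*(c - 2)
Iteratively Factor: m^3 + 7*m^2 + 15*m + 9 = (m + 3)*(m^2 + 4*m + 3) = (m + 1)*(m + 3)*(m + 3)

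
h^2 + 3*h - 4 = (h - 1)*(h + 4)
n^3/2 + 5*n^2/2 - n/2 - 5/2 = (n/2 + 1/2)*(n - 1)*(n + 5)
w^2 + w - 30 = (w - 5)*(w + 6)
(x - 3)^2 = x^2 - 6*x + 9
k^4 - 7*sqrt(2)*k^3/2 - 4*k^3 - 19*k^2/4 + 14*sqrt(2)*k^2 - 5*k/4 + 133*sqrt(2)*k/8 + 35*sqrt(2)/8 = (k - 5)*(k + 1/2)^2*(k - 7*sqrt(2)/2)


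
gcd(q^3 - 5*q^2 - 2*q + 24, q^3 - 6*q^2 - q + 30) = q^2 - q - 6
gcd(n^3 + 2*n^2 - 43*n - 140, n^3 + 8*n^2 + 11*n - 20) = n^2 + 9*n + 20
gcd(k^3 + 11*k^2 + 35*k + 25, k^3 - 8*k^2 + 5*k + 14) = k + 1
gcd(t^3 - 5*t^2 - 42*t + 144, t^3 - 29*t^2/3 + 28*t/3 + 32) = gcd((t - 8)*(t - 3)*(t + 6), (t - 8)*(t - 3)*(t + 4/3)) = t^2 - 11*t + 24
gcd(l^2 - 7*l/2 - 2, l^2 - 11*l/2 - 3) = l + 1/2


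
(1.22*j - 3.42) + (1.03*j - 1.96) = 2.25*j - 5.38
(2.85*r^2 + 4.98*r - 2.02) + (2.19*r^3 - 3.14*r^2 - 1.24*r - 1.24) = 2.19*r^3 - 0.29*r^2 + 3.74*r - 3.26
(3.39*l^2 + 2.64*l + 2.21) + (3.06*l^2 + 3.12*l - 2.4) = 6.45*l^2 + 5.76*l - 0.19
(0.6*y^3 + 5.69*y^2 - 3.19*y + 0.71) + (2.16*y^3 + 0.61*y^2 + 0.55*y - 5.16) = 2.76*y^3 + 6.3*y^2 - 2.64*y - 4.45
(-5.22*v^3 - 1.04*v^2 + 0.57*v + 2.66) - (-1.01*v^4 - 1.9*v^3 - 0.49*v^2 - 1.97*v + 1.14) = 1.01*v^4 - 3.32*v^3 - 0.55*v^2 + 2.54*v + 1.52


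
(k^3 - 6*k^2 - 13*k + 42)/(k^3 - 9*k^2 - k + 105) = (k - 2)/(k - 5)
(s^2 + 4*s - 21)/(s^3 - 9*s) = (s + 7)/(s*(s + 3))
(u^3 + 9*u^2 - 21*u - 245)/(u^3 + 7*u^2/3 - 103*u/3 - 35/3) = 3*(u + 7)/(3*u + 1)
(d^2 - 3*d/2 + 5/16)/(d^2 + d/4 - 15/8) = (4*d - 1)/(2*(2*d + 3))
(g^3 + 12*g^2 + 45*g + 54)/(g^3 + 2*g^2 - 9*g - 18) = (g^2 + 9*g + 18)/(g^2 - g - 6)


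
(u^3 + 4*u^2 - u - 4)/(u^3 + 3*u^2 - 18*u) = (u^3 + 4*u^2 - u - 4)/(u*(u^2 + 3*u - 18))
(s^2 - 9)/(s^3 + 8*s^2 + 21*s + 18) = (s - 3)/(s^2 + 5*s + 6)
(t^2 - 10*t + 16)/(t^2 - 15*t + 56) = (t - 2)/(t - 7)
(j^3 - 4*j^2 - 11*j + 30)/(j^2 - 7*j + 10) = j + 3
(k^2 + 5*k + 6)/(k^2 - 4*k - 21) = (k + 2)/(k - 7)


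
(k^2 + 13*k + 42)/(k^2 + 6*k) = (k + 7)/k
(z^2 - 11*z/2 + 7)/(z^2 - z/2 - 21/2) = (z - 2)/(z + 3)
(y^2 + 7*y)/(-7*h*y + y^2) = (y + 7)/(-7*h + y)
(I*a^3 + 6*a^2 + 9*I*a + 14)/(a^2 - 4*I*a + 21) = (I*a^2 - a + 2*I)/(a + 3*I)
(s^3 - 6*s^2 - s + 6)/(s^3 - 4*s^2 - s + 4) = (s - 6)/(s - 4)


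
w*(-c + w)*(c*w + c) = -c^2*w^2 - c^2*w + c*w^3 + c*w^2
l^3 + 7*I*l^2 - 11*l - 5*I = (l + I)^2*(l + 5*I)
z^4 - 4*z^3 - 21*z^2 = z^2*(z - 7)*(z + 3)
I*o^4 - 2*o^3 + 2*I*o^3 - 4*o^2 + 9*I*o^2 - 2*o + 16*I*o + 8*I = (o + 1)*(o - 2*I)*(o + 4*I)*(I*o + I)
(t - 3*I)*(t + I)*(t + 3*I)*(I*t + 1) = I*t^4 + 10*I*t^2 + 9*I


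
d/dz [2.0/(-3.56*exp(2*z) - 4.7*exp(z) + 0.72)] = (14.24*exp(z) + 9.4)*exp(z)/(3.56*exp(2*z) + 4.7*exp(z) - 0.72)^2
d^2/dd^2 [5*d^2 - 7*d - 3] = 10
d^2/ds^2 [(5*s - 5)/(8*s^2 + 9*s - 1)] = 10*((s - 1)*(16*s + 9)^2 - (24*s + 1)*(8*s^2 + 9*s - 1))/(8*s^2 + 9*s - 1)^3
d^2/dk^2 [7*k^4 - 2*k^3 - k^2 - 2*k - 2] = 84*k^2 - 12*k - 2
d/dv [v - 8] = 1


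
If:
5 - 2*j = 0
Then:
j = 5/2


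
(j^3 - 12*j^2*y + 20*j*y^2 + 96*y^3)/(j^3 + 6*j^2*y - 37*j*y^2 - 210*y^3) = (j^2 - 6*j*y - 16*y^2)/(j^2 + 12*j*y + 35*y^2)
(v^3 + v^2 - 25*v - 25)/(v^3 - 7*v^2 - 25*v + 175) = (v + 1)/(v - 7)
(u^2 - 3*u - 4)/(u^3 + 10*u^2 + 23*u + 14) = (u - 4)/(u^2 + 9*u + 14)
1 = 1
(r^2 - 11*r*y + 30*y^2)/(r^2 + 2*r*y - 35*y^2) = (r - 6*y)/(r + 7*y)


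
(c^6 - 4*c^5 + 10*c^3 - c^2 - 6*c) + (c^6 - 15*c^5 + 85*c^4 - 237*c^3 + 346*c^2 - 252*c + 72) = 2*c^6 - 19*c^5 + 85*c^4 - 227*c^3 + 345*c^2 - 258*c + 72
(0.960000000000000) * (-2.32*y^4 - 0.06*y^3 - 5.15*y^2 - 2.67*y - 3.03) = -2.2272*y^4 - 0.0576*y^3 - 4.944*y^2 - 2.5632*y - 2.9088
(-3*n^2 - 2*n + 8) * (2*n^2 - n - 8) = -6*n^4 - n^3 + 42*n^2 + 8*n - 64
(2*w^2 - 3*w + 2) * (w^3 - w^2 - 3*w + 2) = 2*w^5 - 5*w^4 - w^3 + 11*w^2 - 12*w + 4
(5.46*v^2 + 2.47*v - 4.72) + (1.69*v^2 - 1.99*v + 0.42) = 7.15*v^2 + 0.48*v - 4.3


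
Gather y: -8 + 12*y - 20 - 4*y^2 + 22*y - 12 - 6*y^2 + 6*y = -10*y^2 + 40*y - 40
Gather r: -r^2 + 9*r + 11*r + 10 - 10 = -r^2 + 20*r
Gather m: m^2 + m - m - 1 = m^2 - 1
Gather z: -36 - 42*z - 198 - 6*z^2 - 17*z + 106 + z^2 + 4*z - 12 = -5*z^2 - 55*z - 140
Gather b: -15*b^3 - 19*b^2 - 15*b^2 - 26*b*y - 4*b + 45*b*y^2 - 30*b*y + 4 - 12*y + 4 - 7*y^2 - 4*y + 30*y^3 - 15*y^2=-15*b^3 - 34*b^2 + b*(45*y^2 - 56*y - 4) + 30*y^3 - 22*y^2 - 16*y + 8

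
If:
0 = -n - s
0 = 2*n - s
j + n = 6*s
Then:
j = 0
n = 0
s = 0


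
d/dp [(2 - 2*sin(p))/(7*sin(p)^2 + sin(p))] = 2*(7*cos(p) - 14/tan(p) - cos(p)/sin(p)^2)/(7*sin(p) + 1)^2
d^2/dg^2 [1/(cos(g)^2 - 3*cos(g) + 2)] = (-4*sin(g)^4 + 3*sin(g)^2 - 69*cos(g)/4 + 9*cos(3*g)/4 + 15)/((cos(g) - 2)^3*(cos(g) - 1)^3)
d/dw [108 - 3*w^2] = -6*w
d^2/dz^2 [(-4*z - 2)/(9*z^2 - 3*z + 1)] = 12*(-3*(2*z + 1)*(6*z - 1)^2 + (18*z + 1)*(9*z^2 - 3*z + 1))/(9*z^2 - 3*z + 1)^3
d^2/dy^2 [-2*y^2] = -4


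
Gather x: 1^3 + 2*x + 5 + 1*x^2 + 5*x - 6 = x^2 + 7*x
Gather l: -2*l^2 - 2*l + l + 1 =-2*l^2 - l + 1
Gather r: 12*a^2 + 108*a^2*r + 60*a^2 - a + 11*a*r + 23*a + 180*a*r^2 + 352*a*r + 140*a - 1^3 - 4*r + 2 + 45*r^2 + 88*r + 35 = 72*a^2 + 162*a + r^2*(180*a + 45) + r*(108*a^2 + 363*a + 84) + 36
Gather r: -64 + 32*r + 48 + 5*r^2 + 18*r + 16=5*r^2 + 50*r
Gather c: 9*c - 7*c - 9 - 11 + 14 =2*c - 6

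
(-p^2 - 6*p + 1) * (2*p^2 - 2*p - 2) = -2*p^4 - 10*p^3 + 16*p^2 + 10*p - 2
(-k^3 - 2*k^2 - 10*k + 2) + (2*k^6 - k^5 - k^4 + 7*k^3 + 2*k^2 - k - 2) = 2*k^6 - k^5 - k^4 + 6*k^3 - 11*k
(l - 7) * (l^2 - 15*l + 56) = l^3 - 22*l^2 + 161*l - 392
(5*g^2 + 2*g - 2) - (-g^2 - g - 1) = 6*g^2 + 3*g - 1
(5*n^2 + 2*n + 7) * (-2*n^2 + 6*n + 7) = -10*n^4 + 26*n^3 + 33*n^2 + 56*n + 49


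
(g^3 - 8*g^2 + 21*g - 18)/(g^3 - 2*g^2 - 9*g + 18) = (g - 3)/(g + 3)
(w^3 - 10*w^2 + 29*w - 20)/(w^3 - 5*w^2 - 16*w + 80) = (w - 1)/(w + 4)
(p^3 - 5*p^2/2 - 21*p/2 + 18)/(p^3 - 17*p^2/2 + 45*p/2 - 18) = (p + 3)/(p - 3)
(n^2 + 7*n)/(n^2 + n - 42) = n/(n - 6)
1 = 1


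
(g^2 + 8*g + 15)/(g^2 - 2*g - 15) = (g + 5)/(g - 5)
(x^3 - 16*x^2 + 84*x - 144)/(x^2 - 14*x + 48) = (x^2 - 10*x + 24)/(x - 8)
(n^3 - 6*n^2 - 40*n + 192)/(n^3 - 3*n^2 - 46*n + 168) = (n^2 - 2*n - 48)/(n^2 + n - 42)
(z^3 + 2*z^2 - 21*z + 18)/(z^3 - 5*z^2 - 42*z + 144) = (z - 1)/(z - 8)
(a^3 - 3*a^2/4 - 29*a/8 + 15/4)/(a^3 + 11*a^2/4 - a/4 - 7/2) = (8*a^2 - 22*a + 15)/(2*(4*a^2 + 3*a - 7))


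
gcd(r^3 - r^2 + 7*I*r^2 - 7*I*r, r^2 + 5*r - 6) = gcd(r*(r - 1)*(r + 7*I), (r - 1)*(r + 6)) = r - 1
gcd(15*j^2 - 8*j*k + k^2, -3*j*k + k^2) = 3*j - k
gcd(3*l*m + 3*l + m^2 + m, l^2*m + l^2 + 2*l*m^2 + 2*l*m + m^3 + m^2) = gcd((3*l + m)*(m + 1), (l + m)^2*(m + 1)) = m + 1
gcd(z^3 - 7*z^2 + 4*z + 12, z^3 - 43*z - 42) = z + 1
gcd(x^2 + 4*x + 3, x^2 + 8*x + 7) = x + 1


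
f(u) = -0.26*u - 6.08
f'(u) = -0.260000000000000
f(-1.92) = -5.58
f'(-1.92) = -0.26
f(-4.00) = -5.04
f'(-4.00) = -0.26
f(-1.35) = -5.73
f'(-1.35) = -0.26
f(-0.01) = -6.08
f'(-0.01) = -0.26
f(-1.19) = -5.77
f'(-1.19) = -0.26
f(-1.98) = -5.57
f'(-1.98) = -0.26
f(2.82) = -6.81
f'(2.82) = -0.26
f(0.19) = -6.13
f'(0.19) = -0.26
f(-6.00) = -4.52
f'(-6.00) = -0.26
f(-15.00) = -2.18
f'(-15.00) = -0.26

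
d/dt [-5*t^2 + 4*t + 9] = 4 - 10*t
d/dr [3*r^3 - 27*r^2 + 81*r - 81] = 9*r^2 - 54*r + 81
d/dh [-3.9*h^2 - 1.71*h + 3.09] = -7.8*h - 1.71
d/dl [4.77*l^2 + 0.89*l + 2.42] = 9.54*l + 0.89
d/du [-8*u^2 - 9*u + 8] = -16*u - 9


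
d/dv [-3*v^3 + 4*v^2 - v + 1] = -9*v^2 + 8*v - 1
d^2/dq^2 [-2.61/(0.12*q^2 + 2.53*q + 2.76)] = (0.075168*q^2 + 1.584792*q - 2.61*(0.24*q + 2.53)*(0.48*q + 5.06) + 1.728864)/(0.12*q^2 + 2.53*q + 2.76)^3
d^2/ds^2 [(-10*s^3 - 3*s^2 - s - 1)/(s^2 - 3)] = 2*(-31*s^3 - 30*s^2 - 279*s - 30)/(s^6 - 9*s^4 + 27*s^2 - 27)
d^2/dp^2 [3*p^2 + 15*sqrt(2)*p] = 6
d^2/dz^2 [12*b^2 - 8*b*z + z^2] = 2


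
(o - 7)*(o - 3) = o^2 - 10*o + 21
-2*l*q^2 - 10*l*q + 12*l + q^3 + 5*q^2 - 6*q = (-2*l + q)*(q - 1)*(q + 6)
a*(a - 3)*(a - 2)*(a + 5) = a^4 - 19*a^2 + 30*a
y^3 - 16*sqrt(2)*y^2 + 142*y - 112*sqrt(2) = (y - 8*sqrt(2))*(y - 7*sqrt(2))*(y - sqrt(2))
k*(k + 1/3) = k^2 + k/3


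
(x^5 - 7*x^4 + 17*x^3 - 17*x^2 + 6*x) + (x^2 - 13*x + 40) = x^5 - 7*x^4 + 17*x^3 - 16*x^2 - 7*x + 40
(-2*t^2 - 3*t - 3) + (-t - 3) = -2*t^2 - 4*t - 6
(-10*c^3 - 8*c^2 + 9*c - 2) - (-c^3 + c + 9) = -9*c^3 - 8*c^2 + 8*c - 11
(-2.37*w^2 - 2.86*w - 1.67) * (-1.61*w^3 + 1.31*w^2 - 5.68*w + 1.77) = 3.8157*w^5 + 1.4999*w^4 + 12.4037*w^3 + 9.8622*w^2 + 4.4234*w - 2.9559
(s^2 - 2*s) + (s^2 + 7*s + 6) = 2*s^2 + 5*s + 6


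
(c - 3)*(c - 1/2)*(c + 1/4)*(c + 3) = c^4 - c^3/4 - 73*c^2/8 + 9*c/4 + 9/8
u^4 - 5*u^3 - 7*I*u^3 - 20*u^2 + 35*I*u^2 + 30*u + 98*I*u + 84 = (u - 7)*(u + 2)*(u - 6*I)*(u - I)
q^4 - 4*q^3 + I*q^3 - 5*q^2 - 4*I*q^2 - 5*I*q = q*(q - 5)*(q + 1)*(q + I)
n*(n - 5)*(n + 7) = n^3 + 2*n^2 - 35*n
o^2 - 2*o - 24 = (o - 6)*(o + 4)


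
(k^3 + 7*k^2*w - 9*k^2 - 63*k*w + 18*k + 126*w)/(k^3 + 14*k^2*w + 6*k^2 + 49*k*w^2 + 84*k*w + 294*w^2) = (k^2 - 9*k + 18)/(k^2 + 7*k*w + 6*k + 42*w)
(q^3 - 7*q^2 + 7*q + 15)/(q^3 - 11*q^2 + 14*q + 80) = (q^2 - 2*q - 3)/(q^2 - 6*q - 16)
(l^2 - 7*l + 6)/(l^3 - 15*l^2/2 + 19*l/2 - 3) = 2/(2*l - 1)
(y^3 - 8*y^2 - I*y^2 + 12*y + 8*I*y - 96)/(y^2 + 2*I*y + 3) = (y^2 - 4*y*(2 + I) + 32*I)/(y - I)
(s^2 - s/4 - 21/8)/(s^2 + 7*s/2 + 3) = (s - 7/4)/(s + 2)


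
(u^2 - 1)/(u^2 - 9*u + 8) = (u + 1)/(u - 8)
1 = 1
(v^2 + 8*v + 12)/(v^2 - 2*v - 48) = (v + 2)/(v - 8)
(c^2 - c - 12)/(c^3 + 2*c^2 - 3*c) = (c - 4)/(c*(c - 1))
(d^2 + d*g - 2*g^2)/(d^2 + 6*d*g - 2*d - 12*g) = (d^2 + d*g - 2*g^2)/(d^2 + 6*d*g - 2*d - 12*g)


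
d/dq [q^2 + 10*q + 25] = 2*q + 10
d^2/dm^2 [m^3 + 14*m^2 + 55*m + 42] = 6*m + 28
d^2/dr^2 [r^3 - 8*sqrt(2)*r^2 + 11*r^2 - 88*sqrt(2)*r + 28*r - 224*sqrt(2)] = 6*r - 16*sqrt(2) + 22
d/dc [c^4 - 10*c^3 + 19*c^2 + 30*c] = 4*c^3 - 30*c^2 + 38*c + 30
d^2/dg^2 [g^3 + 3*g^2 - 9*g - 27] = 6*g + 6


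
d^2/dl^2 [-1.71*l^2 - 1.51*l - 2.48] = -3.42000000000000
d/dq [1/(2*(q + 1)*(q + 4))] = (-q - 5/2)/(q^4 + 10*q^3 + 33*q^2 + 40*q + 16)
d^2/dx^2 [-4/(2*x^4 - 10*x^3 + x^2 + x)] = 8*(x*(12*x^2 - 30*x + 1)*(2*x^3 - 10*x^2 + x + 1) - (8*x^3 - 30*x^2 + 2*x + 1)^2)/(x^3*(2*x^3 - 10*x^2 + x + 1)^3)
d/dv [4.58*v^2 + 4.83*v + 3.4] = 9.16*v + 4.83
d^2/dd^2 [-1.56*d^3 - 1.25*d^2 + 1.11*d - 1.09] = -9.36*d - 2.5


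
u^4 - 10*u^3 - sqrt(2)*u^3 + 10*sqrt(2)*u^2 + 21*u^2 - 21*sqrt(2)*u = u*(u - 7)*(u - 3)*(u - sqrt(2))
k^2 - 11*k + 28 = (k - 7)*(k - 4)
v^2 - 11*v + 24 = (v - 8)*(v - 3)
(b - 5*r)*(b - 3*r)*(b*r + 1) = b^3*r - 8*b^2*r^2 + b^2 + 15*b*r^3 - 8*b*r + 15*r^2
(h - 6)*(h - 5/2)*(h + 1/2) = h^3 - 8*h^2 + 43*h/4 + 15/2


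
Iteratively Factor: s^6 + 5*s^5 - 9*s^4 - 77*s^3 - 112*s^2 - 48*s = (s + 1)*(s^5 + 4*s^4 - 13*s^3 - 64*s^2 - 48*s) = s*(s + 1)*(s^4 + 4*s^3 - 13*s^2 - 64*s - 48) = s*(s + 1)*(s + 3)*(s^3 + s^2 - 16*s - 16) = s*(s + 1)*(s + 3)*(s + 4)*(s^2 - 3*s - 4) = s*(s - 4)*(s + 1)*(s + 3)*(s + 4)*(s + 1)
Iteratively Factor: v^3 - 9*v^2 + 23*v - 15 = (v - 3)*(v^2 - 6*v + 5) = (v - 5)*(v - 3)*(v - 1)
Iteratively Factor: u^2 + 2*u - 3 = (u + 3)*(u - 1)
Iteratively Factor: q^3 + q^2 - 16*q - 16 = (q + 1)*(q^2 - 16) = (q + 1)*(q + 4)*(q - 4)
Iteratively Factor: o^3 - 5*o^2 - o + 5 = (o - 5)*(o^2 - 1) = (o - 5)*(o - 1)*(o + 1)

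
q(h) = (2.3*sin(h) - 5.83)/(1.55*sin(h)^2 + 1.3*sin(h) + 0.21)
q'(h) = (-3.1*sin(h)*cos(h) - 1.3*cos(h))*(2.3*sin(h) - 5.83)/(1.55*sin(h)^2 + 1.3*sin(h) + 0.21)^2 + 2.3*cos(h)/(1.55*sin(h)^2 + 1.3*sin(h) + 0.21) = (-3.565*sin(h)^2 + 18.073*sin(h) + 8.062)*cos(h)/(2.4025*sin(h)^4 + 4.03*sin(h)^3 + 2.341*sin(h)^2 + 0.546*sin(h) + 0.0441)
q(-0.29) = 185.38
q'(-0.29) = 2036.18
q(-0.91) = -51.05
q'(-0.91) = -230.58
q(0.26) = -8.10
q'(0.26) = 28.83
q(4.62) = -17.95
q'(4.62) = 6.07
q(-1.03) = -33.24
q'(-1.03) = -93.95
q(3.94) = -100.99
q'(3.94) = 854.32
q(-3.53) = -5.36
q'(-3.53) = -15.58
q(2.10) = -1.55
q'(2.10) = -1.71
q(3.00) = -12.97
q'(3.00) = -57.96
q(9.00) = -4.84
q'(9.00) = -13.34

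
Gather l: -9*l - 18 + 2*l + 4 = -7*l - 14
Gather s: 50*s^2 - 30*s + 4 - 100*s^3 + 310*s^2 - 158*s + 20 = -100*s^3 + 360*s^2 - 188*s + 24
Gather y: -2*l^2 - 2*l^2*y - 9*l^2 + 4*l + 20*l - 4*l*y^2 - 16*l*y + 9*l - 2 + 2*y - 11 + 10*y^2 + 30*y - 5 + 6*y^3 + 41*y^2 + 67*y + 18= -11*l^2 + 33*l + 6*y^3 + y^2*(51 - 4*l) + y*(-2*l^2 - 16*l + 99)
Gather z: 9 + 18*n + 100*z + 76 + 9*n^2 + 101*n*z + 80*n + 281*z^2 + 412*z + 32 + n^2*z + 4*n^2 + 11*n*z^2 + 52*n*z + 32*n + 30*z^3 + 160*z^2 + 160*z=13*n^2 + 130*n + 30*z^3 + z^2*(11*n + 441) + z*(n^2 + 153*n + 672) + 117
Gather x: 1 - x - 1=-x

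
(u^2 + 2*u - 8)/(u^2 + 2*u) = (u^2 + 2*u - 8)/(u*(u + 2))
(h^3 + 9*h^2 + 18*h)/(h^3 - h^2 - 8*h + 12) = h*(h + 6)/(h^2 - 4*h + 4)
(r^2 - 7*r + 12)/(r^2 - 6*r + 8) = (r - 3)/(r - 2)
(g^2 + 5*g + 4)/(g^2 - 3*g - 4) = (g + 4)/(g - 4)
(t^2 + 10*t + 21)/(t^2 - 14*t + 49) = (t^2 + 10*t + 21)/(t^2 - 14*t + 49)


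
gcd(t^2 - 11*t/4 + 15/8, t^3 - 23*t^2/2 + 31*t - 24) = t - 3/2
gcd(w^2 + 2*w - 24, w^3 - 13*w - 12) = w - 4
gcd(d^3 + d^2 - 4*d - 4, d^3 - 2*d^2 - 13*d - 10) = d^2 + 3*d + 2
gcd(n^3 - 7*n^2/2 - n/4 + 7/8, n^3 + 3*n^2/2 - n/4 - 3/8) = n^2 - 1/4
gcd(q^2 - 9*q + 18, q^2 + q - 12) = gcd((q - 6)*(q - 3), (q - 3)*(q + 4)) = q - 3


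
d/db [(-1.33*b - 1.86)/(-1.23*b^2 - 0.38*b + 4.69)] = (1.6359*b^2 + 0.5054*b - (1.33*b + 1.86)*(2.46*b + 0.38) - 6.2377)/(1.23*b^2 + 0.38*b - 4.69)^2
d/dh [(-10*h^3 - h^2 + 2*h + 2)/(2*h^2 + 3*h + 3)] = h*(-20*h^3 - 60*h^2 - 97*h - 14)/(4*h^4 + 12*h^3 + 21*h^2 + 18*h + 9)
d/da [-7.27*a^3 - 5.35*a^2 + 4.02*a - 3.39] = -21.81*a^2 - 10.7*a + 4.02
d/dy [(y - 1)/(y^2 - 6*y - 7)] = (y^2 - 6*y - 2*(y - 3)*(y - 1) - 7)/(-y^2 + 6*y + 7)^2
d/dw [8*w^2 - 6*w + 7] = 16*w - 6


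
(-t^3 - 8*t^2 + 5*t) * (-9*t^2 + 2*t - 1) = 9*t^5 + 70*t^4 - 60*t^3 + 18*t^2 - 5*t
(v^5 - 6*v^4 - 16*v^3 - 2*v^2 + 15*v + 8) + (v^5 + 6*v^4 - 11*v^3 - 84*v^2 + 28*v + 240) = 2*v^5 - 27*v^3 - 86*v^2 + 43*v + 248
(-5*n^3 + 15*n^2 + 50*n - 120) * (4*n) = -20*n^4 + 60*n^3 + 200*n^2 - 480*n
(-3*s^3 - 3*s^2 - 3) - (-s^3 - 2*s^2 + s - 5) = -2*s^3 - s^2 - s + 2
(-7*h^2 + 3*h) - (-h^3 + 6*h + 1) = h^3 - 7*h^2 - 3*h - 1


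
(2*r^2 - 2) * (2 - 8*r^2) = -16*r^4 + 20*r^2 - 4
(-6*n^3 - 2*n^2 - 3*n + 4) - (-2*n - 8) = -6*n^3 - 2*n^2 - n + 12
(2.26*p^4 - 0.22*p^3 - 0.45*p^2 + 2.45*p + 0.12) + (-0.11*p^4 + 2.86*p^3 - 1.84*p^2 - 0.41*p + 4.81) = 2.15*p^4 + 2.64*p^3 - 2.29*p^2 + 2.04*p + 4.93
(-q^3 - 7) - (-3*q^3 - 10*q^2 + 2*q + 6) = 2*q^3 + 10*q^2 - 2*q - 13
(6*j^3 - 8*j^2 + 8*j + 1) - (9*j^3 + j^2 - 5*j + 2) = -3*j^3 - 9*j^2 + 13*j - 1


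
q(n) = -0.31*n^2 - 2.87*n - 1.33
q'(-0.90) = -2.31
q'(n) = -0.62*n - 2.87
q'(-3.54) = -0.68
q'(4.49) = -5.65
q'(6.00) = -6.59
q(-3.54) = 4.95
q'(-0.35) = -2.65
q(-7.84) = 2.12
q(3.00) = -12.73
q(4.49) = -20.47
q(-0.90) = 1.00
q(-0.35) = -0.36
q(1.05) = -4.69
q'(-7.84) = 1.99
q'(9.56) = -8.80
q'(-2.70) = -1.20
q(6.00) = -29.71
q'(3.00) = -4.73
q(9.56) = -57.10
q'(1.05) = -3.52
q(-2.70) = 4.16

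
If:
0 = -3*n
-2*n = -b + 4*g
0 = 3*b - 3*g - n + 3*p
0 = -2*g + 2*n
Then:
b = 0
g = 0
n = 0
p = 0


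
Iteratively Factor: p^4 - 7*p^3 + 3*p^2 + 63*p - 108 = (p - 4)*(p^3 - 3*p^2 - 9*p + 27) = (p - 4)*(p - 3)*(p^2 - 9) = (p - 4)*(p - 3)^2*(p + 3)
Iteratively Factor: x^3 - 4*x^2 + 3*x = (x - 3)*(x^2 - x) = (x - 3)*(x - 1)*(x)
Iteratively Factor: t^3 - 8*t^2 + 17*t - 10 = (t - 1)*(t^2 - 7*t + 10) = (t - 5)*(t - 1)*(t - 2)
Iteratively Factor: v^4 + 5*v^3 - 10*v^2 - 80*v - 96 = (v + 4)*(v^3 + v^2 - 14*v - 24) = (v + 3)*(v + 4)*(v^2 - 2*v - 8) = (v + 2)*(v + 3)*(v + 4)*(v - 4)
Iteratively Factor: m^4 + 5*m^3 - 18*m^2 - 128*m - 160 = (m + 4)*(m^3 + m^2 - 22*m - 40) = (m + 4)^2*(m^2 - 3*m - 10) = (m + 2)*(m + 4)^2*(m - 5)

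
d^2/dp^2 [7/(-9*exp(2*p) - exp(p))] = 7*((9*exp(p) + 1)*(36*exp(p) + 1) - 2*(18*exp(p) + 1)^2)*exp(-p)/(9*exp(p) + 1)^3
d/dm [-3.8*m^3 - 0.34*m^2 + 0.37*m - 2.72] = -11.4*m^2 - 0.68*m + 0.37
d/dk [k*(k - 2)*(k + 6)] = 3*k^2 + 8*k - 12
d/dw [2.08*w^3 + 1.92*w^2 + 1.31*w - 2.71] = 6.24*w^2 + 3.84*w + 1.31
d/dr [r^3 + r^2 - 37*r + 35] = 3*r^2 + 2*r - 37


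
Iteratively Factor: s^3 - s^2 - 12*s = (s + 3)*(s^2 - 4*s) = (s - 4)*(s + 3)*(s)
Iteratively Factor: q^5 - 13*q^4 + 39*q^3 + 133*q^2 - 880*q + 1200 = (q - 5)*(q^4 - 8*q^3 - q^2 + 128*q - 240) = (q - 5)*(q - 3)*(q^3 - 5*q^2 - 16*q + 80) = (q - 5)*(q - 4)*(q - 3)*(q^2 - q - 20) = (q - 5)*(q - 4)*(q - 3)*(q + 4)*(q - 5)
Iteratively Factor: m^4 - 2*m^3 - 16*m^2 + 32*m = (m - 4)*(m^3 + 2*m^2 - 8*m) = (m - 4)*(m + 4)*(m^2 - 2*m) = m*(m - 4)*(m + 4)*(m - 2)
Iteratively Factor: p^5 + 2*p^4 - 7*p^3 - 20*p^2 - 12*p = (p + 2)*(p^4 - 7*p^2 - 6*p) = p*(p + 2)*(p^3 - 7*p - 6) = p*(p - 3)*(p + 2)*(p^2 + 3*p + 2) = p*(p - 3)*(p + 1)*(p + 2)*(p + 2)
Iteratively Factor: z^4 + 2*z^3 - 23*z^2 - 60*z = (z - 5)*(z^3 + 7*z^2 + 12*z) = (z - 5)*(z + 4)*(z^2 + 3*z) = z*(z - 5)*(z + 4)*(z + 3)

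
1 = 1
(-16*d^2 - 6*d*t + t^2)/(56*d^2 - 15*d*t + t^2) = (2*d + t)/(-7*d + t)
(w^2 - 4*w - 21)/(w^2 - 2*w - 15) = (w - 7)/(w - 5)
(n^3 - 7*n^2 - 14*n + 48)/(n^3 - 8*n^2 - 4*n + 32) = (n + 3)/(n + 2)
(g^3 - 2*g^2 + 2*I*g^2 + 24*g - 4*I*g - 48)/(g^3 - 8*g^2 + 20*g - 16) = (g^2 + 2*I*g + 24)/(g^2 - 6*g + 8)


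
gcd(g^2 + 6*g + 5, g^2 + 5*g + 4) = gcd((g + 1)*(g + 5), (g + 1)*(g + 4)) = g + 1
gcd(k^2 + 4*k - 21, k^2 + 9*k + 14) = k + 7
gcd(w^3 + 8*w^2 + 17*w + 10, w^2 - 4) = w + 2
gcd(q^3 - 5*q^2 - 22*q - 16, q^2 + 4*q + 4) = q + 2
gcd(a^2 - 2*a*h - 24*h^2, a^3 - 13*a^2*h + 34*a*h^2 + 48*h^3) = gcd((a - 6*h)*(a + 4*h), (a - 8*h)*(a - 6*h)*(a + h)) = a - 6*h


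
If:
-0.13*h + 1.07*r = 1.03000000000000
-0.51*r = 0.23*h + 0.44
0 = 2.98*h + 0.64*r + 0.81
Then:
No Solution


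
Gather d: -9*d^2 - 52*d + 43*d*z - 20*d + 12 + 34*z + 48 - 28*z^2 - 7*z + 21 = -9*d^2 + d*(43*z - 72) - 28*z^2 + 27*z + 81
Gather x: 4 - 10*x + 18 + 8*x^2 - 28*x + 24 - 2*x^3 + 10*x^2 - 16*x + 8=-2*x^3 + 18*x^2 - 54*x + 54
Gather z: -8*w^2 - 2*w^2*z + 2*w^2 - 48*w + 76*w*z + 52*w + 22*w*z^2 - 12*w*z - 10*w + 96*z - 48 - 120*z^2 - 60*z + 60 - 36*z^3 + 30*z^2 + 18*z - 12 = -6*w^2 - 6*w - 36*z^3 + z^2*(22*w - 90) + z*(-2*w^2 + 64*w + 54)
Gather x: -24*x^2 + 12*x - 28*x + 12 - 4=-24*x^2 - 16*x + 8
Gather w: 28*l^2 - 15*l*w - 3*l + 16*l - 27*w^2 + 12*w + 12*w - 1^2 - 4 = 28*l^2 + 13*l - 27*w^2 + w*(24 - 15*l) - 5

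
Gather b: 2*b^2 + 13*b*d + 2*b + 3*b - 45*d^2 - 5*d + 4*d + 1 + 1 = 2*b^2 + b*(13*d + 5) - 45*d^2 - d + 2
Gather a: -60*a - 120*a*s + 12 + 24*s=a*(-120*s - 60) + 24*s + 12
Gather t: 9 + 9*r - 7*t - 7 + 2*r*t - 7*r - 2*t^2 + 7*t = 2*r*t + 2*r - 2*t^2 + 2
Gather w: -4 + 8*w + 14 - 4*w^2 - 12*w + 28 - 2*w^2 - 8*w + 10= -6*w^2 - 12*w + 48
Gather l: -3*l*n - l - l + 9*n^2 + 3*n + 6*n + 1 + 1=l*(-3*n - 2) + 9*n^2 + 9*n + 2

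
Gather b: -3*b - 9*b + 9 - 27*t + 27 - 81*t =-12*b - 108*t + 36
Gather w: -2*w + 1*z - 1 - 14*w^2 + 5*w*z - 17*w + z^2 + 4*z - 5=-14*w^2 + w*(5*z - 19) + z^2 + 5*z - 6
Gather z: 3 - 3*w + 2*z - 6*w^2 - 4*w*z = -6*w^2 - 3*w + z*(2 - 4*w) + 3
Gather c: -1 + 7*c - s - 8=7*c - s - 9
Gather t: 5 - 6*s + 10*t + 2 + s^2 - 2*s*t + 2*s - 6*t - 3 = s^2 - 4*s + t*(4 - 2*s) + 4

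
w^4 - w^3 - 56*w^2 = w^2*(w - 8)*(w + 7)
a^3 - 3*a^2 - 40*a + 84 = (a - 7)*(a - 2)*(a + 6)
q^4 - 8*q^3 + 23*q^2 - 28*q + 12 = (q - 3)*(q - 2)^2*(q - 1)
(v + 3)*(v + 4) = v^2 + 7*v + 12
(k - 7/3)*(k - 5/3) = k^2 - 4*k + 35/9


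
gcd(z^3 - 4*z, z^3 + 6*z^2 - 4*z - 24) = z^2 - 4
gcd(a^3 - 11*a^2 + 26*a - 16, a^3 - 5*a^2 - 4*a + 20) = a - 2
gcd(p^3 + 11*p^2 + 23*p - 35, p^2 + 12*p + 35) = p^2 + 12*p + 35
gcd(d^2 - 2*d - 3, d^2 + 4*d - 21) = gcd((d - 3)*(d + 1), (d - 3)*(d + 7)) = d - 3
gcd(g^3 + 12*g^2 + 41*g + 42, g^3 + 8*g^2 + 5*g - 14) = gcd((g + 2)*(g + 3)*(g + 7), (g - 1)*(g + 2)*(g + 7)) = g^2 + 9*g + 14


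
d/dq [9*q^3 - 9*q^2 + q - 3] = 27*q^2 - 18*q + 1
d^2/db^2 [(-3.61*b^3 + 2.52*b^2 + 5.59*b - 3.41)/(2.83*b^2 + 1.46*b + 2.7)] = (-7.105427357601e-15*b^4 + 108.493098*b^3 - 364.777734*b^2 - 498.717168*b + 30.244148)/(22.665187*b^6 + 35.078982*b^5 + 82.969374*b^4 + 70.047296*b^3 + 79.15806*b^2 + 31.9302*b + 19.683)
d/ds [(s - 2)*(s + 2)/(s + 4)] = (s^2 + 8*s + 4)/(s^2 + 8*s + 16)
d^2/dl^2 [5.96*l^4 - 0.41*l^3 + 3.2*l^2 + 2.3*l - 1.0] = 71.52*l^2 - 2.46*l + 6.4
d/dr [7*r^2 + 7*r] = 14*r + 7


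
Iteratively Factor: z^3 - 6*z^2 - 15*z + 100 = (z - 5)*(z^2 - z - 20) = (z - 5)*(z + 4)*(z - 5)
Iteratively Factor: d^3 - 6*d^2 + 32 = (d - 4)*(d^2 - 2*d - 8) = (d - 4)^2*(d + 2)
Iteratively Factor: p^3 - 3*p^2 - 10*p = (p + 2)*(p^2 - 5*p) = p*(p + 2)*(p - 5)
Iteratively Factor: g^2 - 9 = (g - 3)*(g + 3)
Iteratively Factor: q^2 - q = (q - 1)*(q)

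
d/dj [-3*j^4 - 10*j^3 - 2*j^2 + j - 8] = -12*j^3 - 30*j^2 - 4*j + 1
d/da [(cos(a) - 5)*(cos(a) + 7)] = -2*(cos(a) + 1)*sin(a)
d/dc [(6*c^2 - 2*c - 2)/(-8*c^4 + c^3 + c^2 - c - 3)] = 2*((1 - 6*c)*(8*c^4 - c^3 - c^2 + c + 3) - (-3*c^2 + c + 1)*(32*c^3 - 3*c^2 - 2*c + 1))/(8*c^4 - c^3 - c^2 + c + 3)^2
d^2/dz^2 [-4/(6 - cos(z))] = 4*(sin(z)^2 - 6*cos(z) + 1)/(cos(z) - 6)^3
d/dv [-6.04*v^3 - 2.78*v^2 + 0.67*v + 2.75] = -18.12*v^2 - 5.56*v + 0.67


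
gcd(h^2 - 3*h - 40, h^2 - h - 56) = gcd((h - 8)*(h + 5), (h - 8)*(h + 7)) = h - 8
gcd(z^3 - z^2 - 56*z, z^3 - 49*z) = z^2 + 7*z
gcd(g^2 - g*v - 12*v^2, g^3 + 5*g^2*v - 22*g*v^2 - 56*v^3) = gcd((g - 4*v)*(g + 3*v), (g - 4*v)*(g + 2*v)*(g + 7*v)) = -g + 4*v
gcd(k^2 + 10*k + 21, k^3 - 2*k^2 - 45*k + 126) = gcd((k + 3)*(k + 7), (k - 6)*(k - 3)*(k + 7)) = k + 7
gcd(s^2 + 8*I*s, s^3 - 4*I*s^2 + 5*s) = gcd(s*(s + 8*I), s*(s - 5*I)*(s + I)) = s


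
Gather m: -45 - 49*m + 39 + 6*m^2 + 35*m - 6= 6*m^2 - 14*m - 12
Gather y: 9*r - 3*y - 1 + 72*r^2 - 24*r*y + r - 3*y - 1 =72*r^2 + 10*r + y*(-24*r - 6) - 2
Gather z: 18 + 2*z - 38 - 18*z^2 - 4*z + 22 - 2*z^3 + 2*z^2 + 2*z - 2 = -2*z^3 - 16*z^2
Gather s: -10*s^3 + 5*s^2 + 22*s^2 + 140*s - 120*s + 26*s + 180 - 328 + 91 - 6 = -10*s^3 + 27*s^2 + 46*s - 63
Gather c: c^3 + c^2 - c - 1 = c^3 + c^2 - c - 1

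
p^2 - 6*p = p*(p - 6)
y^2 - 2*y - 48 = (y - 8)*(y + 6)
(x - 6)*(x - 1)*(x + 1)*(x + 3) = x^4 - 3*x^3 - 19*x^2 + 3*x + 18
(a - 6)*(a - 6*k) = a^2 - 6*a*k - 6*a + 36*k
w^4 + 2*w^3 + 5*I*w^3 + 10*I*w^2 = w^2*(w + 2)*(w + 5*I)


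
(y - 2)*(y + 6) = y^2 + 4*y - 12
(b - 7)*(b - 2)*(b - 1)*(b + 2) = b^4 - 8*b^3 + 3*b^2 + 32*b - 28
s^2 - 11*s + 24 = (s - 8)*(s - 3)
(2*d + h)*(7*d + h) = 14*d^2 + 9*d*h + h^2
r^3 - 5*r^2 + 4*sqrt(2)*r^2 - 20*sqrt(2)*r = r*(r - 5)*(r + 4*sqrt(2))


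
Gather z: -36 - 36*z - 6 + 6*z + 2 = -30*z - 40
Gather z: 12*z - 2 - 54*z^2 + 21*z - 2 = -54*z^2 + 33*z - 4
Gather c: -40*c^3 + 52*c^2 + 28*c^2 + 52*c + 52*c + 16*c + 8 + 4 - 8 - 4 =-40*c^3 + 80*c^2 + 120*c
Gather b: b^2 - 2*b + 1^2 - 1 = b^2 - 2*b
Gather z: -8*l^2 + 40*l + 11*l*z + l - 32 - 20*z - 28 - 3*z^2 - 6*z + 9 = -8*l^2 + 41*l - 3*z^2 + z*(11*l - 26) - 51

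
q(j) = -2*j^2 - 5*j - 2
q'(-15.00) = 55.00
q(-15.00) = -377.00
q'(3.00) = -17.00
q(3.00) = -35.00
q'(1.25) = -10.00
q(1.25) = -11.38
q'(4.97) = -24.88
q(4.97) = -76.25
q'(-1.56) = 1.24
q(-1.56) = 0.93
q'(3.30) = -18.20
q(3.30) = -40.28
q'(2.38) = -14.52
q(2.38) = -25.23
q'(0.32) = -6.28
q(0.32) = -3.80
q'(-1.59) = 1.36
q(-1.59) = 0.89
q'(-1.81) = 2.24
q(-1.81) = 0.50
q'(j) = -4*j - 5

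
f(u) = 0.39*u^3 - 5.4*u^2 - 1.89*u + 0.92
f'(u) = 1.17*u^2 - 10.8*u - 1.89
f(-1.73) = -13.99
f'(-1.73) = 20.30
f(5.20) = -100.09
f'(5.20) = -26.41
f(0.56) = -1.76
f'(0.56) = -7.57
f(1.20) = -8.45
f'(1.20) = -13.17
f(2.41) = -29.54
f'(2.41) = -21.12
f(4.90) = -92.11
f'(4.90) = -26.72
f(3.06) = -44.25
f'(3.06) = -23.98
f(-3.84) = -93.53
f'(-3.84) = 56.83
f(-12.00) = -1427.92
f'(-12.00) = 296.19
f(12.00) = -125.44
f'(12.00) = 36.99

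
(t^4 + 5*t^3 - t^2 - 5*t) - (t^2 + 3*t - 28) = t^4 + 5*t^3 - 2*t^2 - 8*t + 28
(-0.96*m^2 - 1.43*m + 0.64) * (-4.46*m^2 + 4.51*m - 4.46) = 4.2816*m^4 + 2.0482*m^3 - 5.0221*m^2 + 9.2642*m - 2.8544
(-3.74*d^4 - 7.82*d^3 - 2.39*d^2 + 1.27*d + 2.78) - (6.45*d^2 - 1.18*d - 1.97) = -3.74*d^4 - 7.82*d^3 - 8.84*d^2 + 2.45*d + 4.75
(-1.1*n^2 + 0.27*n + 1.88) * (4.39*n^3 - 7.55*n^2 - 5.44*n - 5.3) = -4.829*n^5 + 9.4903*n^4 + 12.1987*n^3 - 9.8328*n^2 - 11.6582*n - 9.964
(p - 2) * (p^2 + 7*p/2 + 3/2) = p^3 + 3*p^2/2 - 11*p/2 - 3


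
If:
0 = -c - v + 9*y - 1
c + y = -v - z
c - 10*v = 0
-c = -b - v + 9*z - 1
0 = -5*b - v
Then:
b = 1/252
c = -25/126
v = -5/252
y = 197/2268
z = 149/1134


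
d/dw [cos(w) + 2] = -sin(w)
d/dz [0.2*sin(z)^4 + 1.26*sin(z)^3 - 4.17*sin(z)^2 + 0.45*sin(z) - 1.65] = (0.8*sin(z)^3 + 3.78*sin(z)^2 - 8.34*sin(z) + 0.45)*cos(z)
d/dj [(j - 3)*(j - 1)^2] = (j - 1)*(3*j - 7)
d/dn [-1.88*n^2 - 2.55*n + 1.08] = -3.76*n - 2.55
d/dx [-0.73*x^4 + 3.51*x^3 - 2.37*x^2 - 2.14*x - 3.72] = -2.92*x^3 + 10.53*x^2 - 4.74*x - 2.14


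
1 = 1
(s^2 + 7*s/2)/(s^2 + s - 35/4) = 2*s/(2*s - 5)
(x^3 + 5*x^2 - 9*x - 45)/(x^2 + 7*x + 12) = (x^2 + 2*x - 15)/(x + 4)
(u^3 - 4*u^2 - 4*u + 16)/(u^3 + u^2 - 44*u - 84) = (u^2 - 6*u + 8)/(u^2 - u - 42)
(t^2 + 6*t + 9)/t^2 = 1 + 6/t + 9/t^2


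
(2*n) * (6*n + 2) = 12*n^2 + 4*n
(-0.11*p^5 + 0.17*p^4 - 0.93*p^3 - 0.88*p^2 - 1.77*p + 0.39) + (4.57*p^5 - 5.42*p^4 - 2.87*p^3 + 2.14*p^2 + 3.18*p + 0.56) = 4.46*p^5 - 5.25*p^4 - 3.8*p^3 + 1.26*p^2 + 1.41*p + 0.95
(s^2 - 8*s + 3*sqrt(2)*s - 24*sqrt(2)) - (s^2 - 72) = -8*s + 3*sqrt(2)*s - 24*sqrt(2) + 72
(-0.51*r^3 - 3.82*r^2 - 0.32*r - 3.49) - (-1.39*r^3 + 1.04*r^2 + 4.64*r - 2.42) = 0.88*r^3 - 4.86*r^2 - 4.96*r - 1.07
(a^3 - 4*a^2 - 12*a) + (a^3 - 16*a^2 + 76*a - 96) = 2*a^3 - 20*a^2 + 64*a - 96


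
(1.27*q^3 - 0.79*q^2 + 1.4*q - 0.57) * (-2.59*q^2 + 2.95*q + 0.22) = -3.2893*q^5 + 5.7926*q^4 - 5.6771*q^3 + 5.4325*q^2 - 1.3735*q - 0.1254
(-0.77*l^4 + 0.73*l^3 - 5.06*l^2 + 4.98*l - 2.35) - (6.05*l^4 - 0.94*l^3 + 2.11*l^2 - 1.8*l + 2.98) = -6.82*l^4 + 1.67*l^3 - 7.17*l^2 + 6.78*l - 5.33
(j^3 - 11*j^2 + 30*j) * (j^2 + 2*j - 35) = j^5 - 9*j^4 - 27*j^3 + 445*j^2 - 1050*j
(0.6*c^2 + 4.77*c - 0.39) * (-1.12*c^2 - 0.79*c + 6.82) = -0.672*c^4 - 5.8164*c^3 + 0.7605*c^2 + 32.8395*c - 2.6598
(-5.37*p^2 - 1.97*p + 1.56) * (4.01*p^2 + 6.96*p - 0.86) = -21.5337*p^4 - 45.2749*p^3 - 2.8374*p^2 + 12.5518*p - 1.3416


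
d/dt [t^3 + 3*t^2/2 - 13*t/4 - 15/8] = 3*t^2 + 3*t - 13/4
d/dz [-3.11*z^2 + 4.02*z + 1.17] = 4.02 - 6.22*z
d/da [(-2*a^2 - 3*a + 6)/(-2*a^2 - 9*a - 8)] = 2*(6*a^2 + 28*a + 39)/(4*a^4 + 36*a^3 + 113*a^2 + 144*a + 64)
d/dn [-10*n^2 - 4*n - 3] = -20*n - 4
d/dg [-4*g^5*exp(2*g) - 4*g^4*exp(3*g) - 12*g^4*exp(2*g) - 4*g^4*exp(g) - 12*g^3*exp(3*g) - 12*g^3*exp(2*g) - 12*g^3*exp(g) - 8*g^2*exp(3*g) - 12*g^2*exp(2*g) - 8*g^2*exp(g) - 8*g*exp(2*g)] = 4*(-2*g^5*exp(g) - 3*g^4*exp(2*g) - 11*g^4*exp(g) - g^4 - 13*g^3*exp(2*g) - 18*g^3*exp(g) - 7*g^3 - 15*g^2*exp(2*g) - 15*g^2*exp(g) - 11*g^2 - 4*g*exp(2*g) - 10*g*exp(g) - 4*g - 2*exp(g))*exp(g)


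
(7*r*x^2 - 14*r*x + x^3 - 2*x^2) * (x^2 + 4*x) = 7*r*x^4 + 14*r*x^3 - 56*r*x^2 + x^5 + 2*x^4 - 8*x^3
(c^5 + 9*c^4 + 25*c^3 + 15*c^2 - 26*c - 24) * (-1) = -c^5 - 9*c^4 - 25*c^3 - 15*c^2 + 26*c + 24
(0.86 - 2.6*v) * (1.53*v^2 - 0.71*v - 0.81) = -3.978*v^3 + 3.1618*v^2 + 1.4954*v - 0.6966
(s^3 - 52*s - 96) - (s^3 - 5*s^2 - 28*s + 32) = 5*s^2 - 24*s - 128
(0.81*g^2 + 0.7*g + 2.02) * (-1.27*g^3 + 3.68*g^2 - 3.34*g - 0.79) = -1.0287*g^5 + 2.0918*g^4 - 2.6948*g^3 + 4.4557*g^2 - 7.2998*g - 1.5958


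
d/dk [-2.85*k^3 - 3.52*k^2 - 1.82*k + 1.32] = -8.55*k^2 - 7.04*k - 1.82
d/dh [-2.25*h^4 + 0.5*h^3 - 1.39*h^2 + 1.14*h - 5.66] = -9.0*h^3 + 1.5*h^2 - 2.78*h + 1.14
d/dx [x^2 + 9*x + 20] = 2*x + 9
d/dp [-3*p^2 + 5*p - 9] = 5 - 6*p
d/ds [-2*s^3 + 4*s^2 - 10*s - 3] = -6*s^2 + 8*s - 10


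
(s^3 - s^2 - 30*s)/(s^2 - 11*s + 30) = s*(s + 5)/(s - 5)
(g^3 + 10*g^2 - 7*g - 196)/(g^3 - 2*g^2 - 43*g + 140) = (g + 7)/(g - 5)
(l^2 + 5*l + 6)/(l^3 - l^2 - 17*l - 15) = (l + 2)/(l^2 - 4*l - 5)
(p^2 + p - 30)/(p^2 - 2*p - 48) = (p - 5)/(p - 8)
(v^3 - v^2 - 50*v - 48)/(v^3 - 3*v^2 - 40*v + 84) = (v^2 - 7*v - 8)/(v^2 - 9*v + 14)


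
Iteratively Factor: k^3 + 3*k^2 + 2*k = (k + 1)*(k^2 + 2*k) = k*(k + 1)*(k + 2)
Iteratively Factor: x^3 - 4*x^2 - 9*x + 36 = (x + 3)*(x^2 - 7*x + 12) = (x - 4)*(x + 3)*(x - 3)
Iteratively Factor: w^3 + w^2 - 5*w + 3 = (w - 1)*(w^2 + 2*w - 3) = (w - 1)*(w + 3)*(w - 1)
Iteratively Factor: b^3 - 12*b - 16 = (b - 4)*(b^2 + 4*b + 4) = (b - 4)*(b + 2)*(b + 2)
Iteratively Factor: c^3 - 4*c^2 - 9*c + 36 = (c - 3)*(c^2 - c - 12) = (c - 3)*(c + 3)*(c - 4)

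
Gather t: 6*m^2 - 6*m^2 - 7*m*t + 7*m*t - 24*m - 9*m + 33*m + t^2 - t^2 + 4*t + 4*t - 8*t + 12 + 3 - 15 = 0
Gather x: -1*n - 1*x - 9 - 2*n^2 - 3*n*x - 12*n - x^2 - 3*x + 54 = -2*n^2 - 13*n - x^2 + x*(-3*n - 4) + 45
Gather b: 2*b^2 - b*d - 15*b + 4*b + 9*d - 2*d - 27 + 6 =2*b^2 + b*(-d - 11) + 7*d - 21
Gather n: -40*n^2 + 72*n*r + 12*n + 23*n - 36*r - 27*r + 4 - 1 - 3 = -40*n^2 + n*(72*r + 35) - 63*r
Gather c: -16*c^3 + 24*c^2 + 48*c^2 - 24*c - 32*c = -16*c^3 + 72*c^2 - 56*c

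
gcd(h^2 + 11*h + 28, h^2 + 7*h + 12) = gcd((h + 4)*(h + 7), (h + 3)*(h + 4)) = h + 4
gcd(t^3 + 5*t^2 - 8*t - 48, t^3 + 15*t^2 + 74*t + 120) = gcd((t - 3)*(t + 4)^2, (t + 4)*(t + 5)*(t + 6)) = t + 4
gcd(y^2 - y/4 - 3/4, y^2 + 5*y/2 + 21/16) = y + 3/4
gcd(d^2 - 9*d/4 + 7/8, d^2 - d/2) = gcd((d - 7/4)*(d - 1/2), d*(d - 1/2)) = d - 1/2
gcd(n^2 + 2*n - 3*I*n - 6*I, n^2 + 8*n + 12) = n + 2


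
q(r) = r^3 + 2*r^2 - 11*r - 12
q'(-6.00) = 73.00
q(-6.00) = -90.00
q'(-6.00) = 73.00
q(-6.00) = -90.00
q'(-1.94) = -7.47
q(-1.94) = 9.57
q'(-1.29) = -11.17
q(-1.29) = 3.37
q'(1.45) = 1.11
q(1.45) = -20.70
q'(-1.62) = -9.61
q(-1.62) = 6.82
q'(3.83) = 48.33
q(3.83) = 31.39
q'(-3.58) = 13.13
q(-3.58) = 7.13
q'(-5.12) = 47.16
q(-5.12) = -37.47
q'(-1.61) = -9.66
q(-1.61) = 6.72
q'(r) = 3*r^2 + 4*r - 11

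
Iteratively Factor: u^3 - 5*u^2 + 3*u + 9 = (u - 3)*(u^2 - 2*u - 3) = (u - 3)*(u + 1)*(u - 3)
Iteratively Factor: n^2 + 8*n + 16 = (n + 4)*(n + 4)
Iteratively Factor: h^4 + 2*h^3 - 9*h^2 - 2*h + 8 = (h - 1)*(h^3 + 3*h^2 - 6*h - 8) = (h - 1)*(h + 1)*(h^2 + 2*h - 8) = (h - 2)*(h - 1)*(h + 1)*(h + 4)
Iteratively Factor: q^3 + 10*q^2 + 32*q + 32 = (q + 2)*(q^2 + 8*q + 16) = (q + 2)*(q + 4)*(q + 4)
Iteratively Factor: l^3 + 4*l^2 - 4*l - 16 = (l - 2)*(l^2 + 6*l + 8) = (l - 2)*(l + 2)*(l + 4)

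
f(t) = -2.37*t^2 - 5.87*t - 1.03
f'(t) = -4.74*t - 5.87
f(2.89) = -37.79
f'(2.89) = -19.57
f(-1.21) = 2.60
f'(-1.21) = -0.13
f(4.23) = -68.27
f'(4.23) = -25.92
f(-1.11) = 2.57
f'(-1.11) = -0.61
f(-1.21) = 2.60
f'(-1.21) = -0.13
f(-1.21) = 2.60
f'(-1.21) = -0.13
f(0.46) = -4.23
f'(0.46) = -8.05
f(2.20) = -25.41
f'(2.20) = -16.30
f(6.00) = -121.57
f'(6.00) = -34.31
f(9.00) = -245.83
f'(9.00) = -48.53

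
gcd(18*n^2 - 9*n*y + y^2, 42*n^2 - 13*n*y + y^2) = -6*n + y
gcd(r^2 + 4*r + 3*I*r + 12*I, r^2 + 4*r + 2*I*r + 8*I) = r + 4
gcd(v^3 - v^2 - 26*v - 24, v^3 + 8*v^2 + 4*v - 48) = v + 4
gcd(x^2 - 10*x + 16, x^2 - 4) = x - 2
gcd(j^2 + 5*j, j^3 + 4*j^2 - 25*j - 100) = j + 5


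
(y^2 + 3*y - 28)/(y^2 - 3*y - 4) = (y + 7)/(y + 1)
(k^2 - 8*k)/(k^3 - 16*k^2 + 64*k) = 1/(k - 8)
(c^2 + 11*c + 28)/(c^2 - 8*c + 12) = (c^2 + 11*c + 28)/(c^2 - 8*c + 12)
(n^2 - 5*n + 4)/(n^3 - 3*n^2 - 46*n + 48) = (n - 4)/(n^2 - 2*n - 48)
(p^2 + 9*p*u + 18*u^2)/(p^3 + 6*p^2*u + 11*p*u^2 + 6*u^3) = (p + 6*u)/(p^2 + 3*p*u + 2*u^2)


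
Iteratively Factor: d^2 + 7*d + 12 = (d + 4)*(d + 3)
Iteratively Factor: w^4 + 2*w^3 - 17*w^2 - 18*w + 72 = (w - 2)*(w^3 + 4*w^2 - 9*w - 36) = (w - 2)*(w + 4)*(w^2 - 9) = (w - 2)*(w + 3)*(w + 4)*(w - 3)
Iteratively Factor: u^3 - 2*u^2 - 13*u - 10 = (u - 5)*(u^2 + 3*u + 2) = (u - 5)*(u + 1)*(u + 2)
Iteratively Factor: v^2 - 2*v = (v - 2)*(v)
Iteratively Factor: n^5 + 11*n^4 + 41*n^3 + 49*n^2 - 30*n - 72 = (n + 4)*(n^4 + 7*n^3 + 13*n^2 - 3*n - 18) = (n + 3)*(n + 4)*(n^3 + 4*n^2 + n - 6) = (n + 3)^2*(n + 4)*(n^2 + n - 2) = (n - 1)*(n + 3)^2*(n + 4)*(n + 2)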